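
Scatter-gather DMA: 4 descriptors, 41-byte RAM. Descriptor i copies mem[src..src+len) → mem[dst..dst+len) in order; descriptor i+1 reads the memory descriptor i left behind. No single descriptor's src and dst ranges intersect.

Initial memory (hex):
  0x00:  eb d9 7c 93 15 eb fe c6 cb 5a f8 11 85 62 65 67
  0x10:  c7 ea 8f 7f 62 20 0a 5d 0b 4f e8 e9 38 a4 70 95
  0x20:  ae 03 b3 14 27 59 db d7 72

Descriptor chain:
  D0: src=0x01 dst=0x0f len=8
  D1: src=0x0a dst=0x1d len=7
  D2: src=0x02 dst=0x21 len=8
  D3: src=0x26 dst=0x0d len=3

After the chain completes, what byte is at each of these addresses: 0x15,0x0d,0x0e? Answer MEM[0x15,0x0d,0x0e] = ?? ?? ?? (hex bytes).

  after D0: wrote 8B at 0x0f = d97c9315ebfec6cb
  after D1: wrote 7B at 0x1d = f811856265d97c
  after D2: wrote 8B at 0x21 = 7c9315ebfec6cb5a
  after D3: wrote 3B at 0x0d = c6cb5a
query mem[0x15]=0xc6, mem[0x0d]=0xc6, mem[0x0e]=0xcb

MEM[0x15,0x0d,0x0e] = c6 c6 cb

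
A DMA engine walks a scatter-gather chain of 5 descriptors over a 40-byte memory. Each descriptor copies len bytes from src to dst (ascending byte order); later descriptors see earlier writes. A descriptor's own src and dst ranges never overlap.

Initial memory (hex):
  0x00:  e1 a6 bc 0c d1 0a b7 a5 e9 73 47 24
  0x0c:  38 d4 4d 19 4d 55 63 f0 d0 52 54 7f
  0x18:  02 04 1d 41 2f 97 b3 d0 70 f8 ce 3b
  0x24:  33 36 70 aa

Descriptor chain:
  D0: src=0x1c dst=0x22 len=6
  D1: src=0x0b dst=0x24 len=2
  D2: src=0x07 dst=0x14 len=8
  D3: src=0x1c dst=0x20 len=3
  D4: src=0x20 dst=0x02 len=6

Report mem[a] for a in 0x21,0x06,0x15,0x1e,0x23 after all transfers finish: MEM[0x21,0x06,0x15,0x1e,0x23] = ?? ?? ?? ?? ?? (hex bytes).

MEM[0x21,0x06,0x15,0x1e,0x23] = 97 24 e9 b3 97

[0] 0x1c->0x22 len=6 : 2f 97 b3 d0 70 f8
[1] 0x0b->0x24 len=2 : 24 38
[2] 0x07->0x14 len=8 : a5 e9 73 47 24 38 d4 4d
[3] 0x1c->0x20 len=3 : 2f 97 b3
[4] 0x20->0x02 len=6 : 2f 97 b3 97 24 38
query mem[0x21]=0x97, mem[0x06]=0x24, mem[0x15]=0xe9, mem[0x1e]=0xb3, mem[0x23]=0x97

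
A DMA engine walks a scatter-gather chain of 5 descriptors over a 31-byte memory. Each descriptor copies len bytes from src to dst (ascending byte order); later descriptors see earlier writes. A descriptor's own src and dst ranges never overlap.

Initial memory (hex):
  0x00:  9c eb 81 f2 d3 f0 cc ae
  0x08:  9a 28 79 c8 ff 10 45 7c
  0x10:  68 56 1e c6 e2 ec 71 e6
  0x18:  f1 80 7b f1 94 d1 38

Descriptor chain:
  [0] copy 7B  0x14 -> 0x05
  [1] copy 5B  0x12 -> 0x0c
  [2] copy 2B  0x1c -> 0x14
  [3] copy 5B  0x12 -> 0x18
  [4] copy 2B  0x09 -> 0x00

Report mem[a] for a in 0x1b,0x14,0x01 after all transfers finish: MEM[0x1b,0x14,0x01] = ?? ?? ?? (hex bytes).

MEM[0x1b,0x14,0x01] = d1 94 80

D0: mem[0x05..0x0b] <- [e2 ec 71 e6 f1 80 7b]
D1: mem[0x0c..0x10] <- [1e c6 e2 ec 71]
D2: mem[0x14..0x15] <- [94 d1]
D3: mem[0x18..0x1c] <- [1e c6 94 d1 71]
D4: mem[0x00..0x01] <- [f1 80]
query mem[0x1b]=0xd1, mem[0x14]=0x94, mem[0x01]=0x80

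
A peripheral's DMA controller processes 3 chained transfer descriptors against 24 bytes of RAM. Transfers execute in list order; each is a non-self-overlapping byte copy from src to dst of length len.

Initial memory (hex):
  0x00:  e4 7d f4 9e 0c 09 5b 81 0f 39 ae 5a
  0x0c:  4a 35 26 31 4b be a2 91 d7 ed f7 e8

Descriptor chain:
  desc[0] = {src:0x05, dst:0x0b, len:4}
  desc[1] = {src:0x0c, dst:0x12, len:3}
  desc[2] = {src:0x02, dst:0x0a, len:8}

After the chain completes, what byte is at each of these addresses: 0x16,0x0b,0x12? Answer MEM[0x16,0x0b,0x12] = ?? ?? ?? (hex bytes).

MEM[0x16,0x0b,0x12] = f7 9e 5b

D0: mem[0x0b..0x0e] <- [09 5b 81 0f]
D1: mem[0x12..0x14] <- [5b 81 0f]
D2: mem[0x0a..0x11] <- [f4 9e 0c 09 5b 81 0f 39]
query mem[0x16]=0xf7, mem[0x0b]=0x9e, mem[0x12]=0x5b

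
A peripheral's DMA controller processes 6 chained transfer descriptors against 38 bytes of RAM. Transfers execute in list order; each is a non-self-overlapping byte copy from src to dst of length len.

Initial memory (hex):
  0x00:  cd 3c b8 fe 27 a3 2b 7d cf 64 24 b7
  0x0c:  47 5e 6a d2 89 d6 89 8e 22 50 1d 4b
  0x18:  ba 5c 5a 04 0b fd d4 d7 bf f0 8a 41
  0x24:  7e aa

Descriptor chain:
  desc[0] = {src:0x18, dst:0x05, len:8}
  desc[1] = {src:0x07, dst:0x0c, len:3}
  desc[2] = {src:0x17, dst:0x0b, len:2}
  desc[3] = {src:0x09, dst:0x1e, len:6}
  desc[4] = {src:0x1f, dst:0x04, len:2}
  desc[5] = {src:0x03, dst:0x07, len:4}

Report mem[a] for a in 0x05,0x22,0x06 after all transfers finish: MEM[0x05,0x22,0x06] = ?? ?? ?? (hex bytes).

MEM[0x05,0x22,0x06] = 4b 04 5c

#0 dst[0x05+8] := {0xba,0x5c,0x5a,0x04,0x0b,0xfd,0xd4,0xd7}
#1 dst[0x0c+3] := {0x5a,0x04,0x0b}
#2 dst[0x0b+2] := {0x4b,0xba}
#3 dst[0x1e+6] := {0x0b,0xfd,0x4b,0xba,0x04,0x0b}
#4 dst[0x04+2] := {0xfd,0x4b}
#5 dst[0x07+4] := {0xfe,0xfd,0x4b,0x5c}
query mem[0x05]=0x4b, mem[0x22]=0x04, mem[0x06]=0x5c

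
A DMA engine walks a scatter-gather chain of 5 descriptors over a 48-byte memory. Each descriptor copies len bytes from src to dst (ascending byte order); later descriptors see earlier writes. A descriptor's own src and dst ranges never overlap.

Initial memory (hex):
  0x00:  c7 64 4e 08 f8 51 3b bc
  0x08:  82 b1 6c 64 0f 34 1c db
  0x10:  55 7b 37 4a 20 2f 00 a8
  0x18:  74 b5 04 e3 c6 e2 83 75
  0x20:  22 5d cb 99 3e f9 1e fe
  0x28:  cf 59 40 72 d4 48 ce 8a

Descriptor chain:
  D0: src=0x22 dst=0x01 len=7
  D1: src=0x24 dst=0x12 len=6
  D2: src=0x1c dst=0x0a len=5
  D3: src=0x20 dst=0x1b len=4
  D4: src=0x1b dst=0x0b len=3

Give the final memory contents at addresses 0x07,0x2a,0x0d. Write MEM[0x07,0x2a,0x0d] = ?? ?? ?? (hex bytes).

MEM[0x07,0x2a,0x0d] = cf 40 cb

[0] 0x22->0x01 len=7 : cb 99 3e f9 1e fe cf
[1] 0x24->0x12 len=6 : 3e f9 1e fe cf 59
[2] 0x1c->0x0a len=5 : c6 e2 83 75 22
[3] 0x20->0x1b len=4 : 22 5d cb 99
[4] 0x1b->0x0b len=3 : 22 5d cb
query mem[0x07]=0xcf, mem[0x2a]=0x40, mem[0x0d]=0xcb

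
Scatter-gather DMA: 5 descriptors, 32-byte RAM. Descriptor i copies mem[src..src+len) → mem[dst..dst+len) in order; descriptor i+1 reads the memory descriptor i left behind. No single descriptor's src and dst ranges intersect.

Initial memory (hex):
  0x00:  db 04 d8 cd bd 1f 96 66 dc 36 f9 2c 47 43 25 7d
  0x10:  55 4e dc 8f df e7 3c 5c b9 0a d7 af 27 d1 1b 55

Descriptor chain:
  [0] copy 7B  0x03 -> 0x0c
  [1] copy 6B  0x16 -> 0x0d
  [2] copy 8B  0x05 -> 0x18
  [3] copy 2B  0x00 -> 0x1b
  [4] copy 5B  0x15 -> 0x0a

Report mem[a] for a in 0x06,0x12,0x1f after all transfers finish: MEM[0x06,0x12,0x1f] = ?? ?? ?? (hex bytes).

D0: mem[0x0c..0x12] <- [cd bd 1f 96 66 dc 36]
D1: mem[0x0d..0x12] <- [3c 5c b9 0a d7 af]
D2: mem[0x18..0x1f] <- [1f 96 66 dc 36 f9 2c cd]
D3: mem[0x1b..0x1c] <- [db 04]
D4: mem[0x0a..0x0e] <- [e7 3c 5c 1f 96]
query mem[0x06]=0x96, mem[0x12]=0xaf, mem[0x1f]=0xcd

MEM[0x06,0x12,0x1f] = 96 af cd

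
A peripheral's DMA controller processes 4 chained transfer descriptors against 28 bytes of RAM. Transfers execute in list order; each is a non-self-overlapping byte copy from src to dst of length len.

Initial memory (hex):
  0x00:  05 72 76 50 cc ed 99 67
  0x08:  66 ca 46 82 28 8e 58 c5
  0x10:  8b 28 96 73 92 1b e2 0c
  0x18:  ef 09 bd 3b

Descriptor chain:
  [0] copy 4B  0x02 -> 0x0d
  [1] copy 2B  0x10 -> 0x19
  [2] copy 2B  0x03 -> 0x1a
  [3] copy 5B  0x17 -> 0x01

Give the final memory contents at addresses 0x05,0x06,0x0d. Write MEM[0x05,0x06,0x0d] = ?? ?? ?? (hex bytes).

#0 dst[0x0d+4] := {0x76,0x50,0xcc,0xed}
#1 dst[0x19+2] := {0xed,0x28}
#2 dst[0x1a+2] := {0x50,0xcc}
#3 dst[0x01+5] := {0x0c,0xef,0xed,0x50,0xcc}
query mem[0x05]=0xcc, mem[0x06]=0x99, mem[0x0d]=0x76

MEM[0x05,0x06,0x0d] = cc 99 76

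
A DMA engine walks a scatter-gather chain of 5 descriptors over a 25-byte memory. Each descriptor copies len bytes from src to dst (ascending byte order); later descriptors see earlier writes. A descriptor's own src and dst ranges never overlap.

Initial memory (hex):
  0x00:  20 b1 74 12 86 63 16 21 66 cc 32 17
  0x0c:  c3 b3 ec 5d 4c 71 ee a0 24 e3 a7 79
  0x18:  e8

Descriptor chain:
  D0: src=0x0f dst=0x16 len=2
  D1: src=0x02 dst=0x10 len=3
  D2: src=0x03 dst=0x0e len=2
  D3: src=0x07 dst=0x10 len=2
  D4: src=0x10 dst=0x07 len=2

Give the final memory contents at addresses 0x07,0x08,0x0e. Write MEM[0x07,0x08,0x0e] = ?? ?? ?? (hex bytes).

MEM[0x07,0x08,0x0e] = 21 66 12

#0 dst[0x16+2] := {0x5d,0x4c}
#1 dst[0x10+3] := {0x74,0x12,0x86}
#2 dst[0x0e+2] := {0x12,0x86}
#3 dst[0x10+2] := {0x21,0x66}
#4 dst[0x07+2] := {0x21,0x66}
query mem[0x07]=0x21, mem[0x08]=0x66, mem[0x0e]=0x12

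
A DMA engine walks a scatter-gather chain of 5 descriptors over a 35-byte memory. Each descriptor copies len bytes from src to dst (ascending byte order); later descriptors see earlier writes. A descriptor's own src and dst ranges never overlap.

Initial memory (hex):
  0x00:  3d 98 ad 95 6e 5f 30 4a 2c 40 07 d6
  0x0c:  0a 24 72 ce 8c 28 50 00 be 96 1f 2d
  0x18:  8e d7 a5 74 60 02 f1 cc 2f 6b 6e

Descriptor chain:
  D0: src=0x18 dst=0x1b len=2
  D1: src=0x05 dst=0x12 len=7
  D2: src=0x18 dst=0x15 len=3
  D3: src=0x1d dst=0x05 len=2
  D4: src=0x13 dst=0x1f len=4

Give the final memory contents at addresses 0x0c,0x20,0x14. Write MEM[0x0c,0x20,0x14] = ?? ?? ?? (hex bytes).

  after D0: wrote 2B at 0x1b = 8ed7
  after D1: wrote 7B at 0x12 = 5f304a2c4007d6
  after D2: wrote 3B at 0x15 = d6d7a5
  after D3: wrote 2B at 0x05 = 02f1
  after D4: wrote 4B at 0x1f = 304ad6d7
query mem[0x0c]=0x0a, mem[0x20]=0x4a, mem[0x14]=0x4a

MEM[0x0c,0x20,0x14] = 0a 4a 4a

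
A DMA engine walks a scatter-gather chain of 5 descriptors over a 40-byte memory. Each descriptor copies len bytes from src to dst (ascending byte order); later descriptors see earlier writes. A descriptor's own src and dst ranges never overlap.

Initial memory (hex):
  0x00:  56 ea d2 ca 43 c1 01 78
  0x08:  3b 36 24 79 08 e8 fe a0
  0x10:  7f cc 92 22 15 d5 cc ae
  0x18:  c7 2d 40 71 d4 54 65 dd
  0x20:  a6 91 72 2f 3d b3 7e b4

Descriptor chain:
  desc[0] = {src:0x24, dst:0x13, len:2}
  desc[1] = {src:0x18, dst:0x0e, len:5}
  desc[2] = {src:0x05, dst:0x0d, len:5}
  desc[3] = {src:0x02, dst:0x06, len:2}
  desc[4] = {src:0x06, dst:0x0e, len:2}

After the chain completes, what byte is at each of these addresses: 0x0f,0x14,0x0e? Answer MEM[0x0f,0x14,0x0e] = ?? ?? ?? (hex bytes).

  after D0: wrote 2B at 0x13 = 3db3
  after D1: wrote 5B at 0x0e = c72d4071d4
  after D2: wrote 5B at 0x0d = c101783b36
  after D3: wrote 2B at 0x06 = d2ca
  after D4: wrote 2B at 0x0e = d2ca
query mem[0x0f]=0xca, mem[0x14]=0xb3, mem[0x0e]=0xd2

MEM[0x0f,0x14,0x0e] = ca b3 d2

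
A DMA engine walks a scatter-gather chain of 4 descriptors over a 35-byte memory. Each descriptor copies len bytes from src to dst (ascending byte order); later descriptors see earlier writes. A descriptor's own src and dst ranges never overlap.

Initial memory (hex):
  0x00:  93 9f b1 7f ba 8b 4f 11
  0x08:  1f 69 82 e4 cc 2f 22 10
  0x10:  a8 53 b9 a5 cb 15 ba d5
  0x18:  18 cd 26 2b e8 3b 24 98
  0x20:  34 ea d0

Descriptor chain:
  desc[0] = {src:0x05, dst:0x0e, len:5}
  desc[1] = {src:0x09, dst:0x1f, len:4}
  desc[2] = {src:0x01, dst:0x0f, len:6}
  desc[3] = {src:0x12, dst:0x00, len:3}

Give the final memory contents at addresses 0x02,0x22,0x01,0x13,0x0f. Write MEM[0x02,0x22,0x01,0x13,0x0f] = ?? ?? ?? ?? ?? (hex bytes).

#0 dst[0x0e+5] := {0x8b,0x4f,0x11,0x1f,0x69}
#1 dst[0x1f+4] := {0x69,0x82,0xe4,0xcc}
#2 dst[0x0f+6] := {0x9f,0xb1,0x7f,0xba,0x8b,0x4f}
#3 dst[0x00+3] := {0xba,0x8b,0x4f}
query mem[0x02]=0x4f, mem[0x22]=0xcc, mem[0x01]=0x8b, mem[0x13]=0x8b, mem[0x0f]=0x9f

MEM[0x02,0x22,0x01,0x13,0x0f] = 4f cc 8b 8b 9f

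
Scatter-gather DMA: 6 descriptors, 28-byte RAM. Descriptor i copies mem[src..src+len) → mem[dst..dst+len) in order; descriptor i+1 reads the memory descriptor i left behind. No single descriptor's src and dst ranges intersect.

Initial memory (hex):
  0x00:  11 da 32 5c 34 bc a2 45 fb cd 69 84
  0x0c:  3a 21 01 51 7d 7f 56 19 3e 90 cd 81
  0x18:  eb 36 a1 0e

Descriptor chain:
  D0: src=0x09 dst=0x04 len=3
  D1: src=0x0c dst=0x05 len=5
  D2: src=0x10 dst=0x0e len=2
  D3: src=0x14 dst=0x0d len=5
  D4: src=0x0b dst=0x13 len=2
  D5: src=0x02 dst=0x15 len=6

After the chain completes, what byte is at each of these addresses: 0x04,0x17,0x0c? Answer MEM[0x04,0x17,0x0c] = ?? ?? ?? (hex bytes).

MEM[0x04,0x17,0x0c] = cd cd 3a

[0] 0x09->0x04 len=3 : cd 69 84
[1] 0x0c->0x05 len=5 : 3a 21 01 51 7d
[2] 0x10->0x0e len=2 : 7d 7f
[3] 0x14->0x0d len=5 : 3e 90 cd 81 eb
[4] 0x0b->0x13 len=2 : 84 3a
[5] 0x02->0x15 len=6 : 32 5c cd 3a 21 01
query mem[0x04]=0xcd, mem[0x17]=0xcd, mem[0x0c]=0x3a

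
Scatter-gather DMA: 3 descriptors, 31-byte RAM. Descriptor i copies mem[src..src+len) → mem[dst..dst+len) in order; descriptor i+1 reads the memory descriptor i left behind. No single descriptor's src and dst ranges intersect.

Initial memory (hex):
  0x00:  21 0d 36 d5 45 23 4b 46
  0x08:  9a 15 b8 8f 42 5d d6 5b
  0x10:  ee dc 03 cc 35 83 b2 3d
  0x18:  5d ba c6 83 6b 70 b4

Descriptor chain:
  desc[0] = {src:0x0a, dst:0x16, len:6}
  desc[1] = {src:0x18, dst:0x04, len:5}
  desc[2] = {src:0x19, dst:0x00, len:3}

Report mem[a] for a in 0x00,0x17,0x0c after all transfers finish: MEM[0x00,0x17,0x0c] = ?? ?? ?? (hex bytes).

#0 dst[0x16+6] := {0xb8,0x8f,0x42,0x5d,0xd6,0x5b}
#1 dst[0x04+5] := {0x42,0x5d,0xd6,0x5b,0x6b}
#2 dst[0x00+3] := {0x5d,0xd6,0x5b}
query mem[0x00]=0x5d, mem[0x17]=0x8f, mem[0x0c]=0x42

MEM[0x00,0x17,0x0c] = 5d 8f 42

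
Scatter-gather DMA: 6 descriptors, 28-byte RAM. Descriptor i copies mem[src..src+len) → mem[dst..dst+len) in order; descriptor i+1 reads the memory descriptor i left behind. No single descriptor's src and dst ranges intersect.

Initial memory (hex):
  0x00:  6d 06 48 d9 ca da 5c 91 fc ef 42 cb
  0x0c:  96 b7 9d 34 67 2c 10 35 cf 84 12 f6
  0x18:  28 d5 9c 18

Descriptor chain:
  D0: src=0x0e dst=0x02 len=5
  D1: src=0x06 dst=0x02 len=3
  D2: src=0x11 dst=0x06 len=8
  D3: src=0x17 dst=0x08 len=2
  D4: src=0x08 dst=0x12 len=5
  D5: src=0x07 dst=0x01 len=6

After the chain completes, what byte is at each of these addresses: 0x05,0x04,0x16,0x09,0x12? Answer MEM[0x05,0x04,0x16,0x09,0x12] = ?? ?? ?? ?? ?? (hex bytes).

  after D0: wrote 5B at 0x02 = 9d34672c10
  after D1: wrote 3B at 0x02 = 1091fc
  after D2: wrote 8B at 0x06 = 2c1035cf8412f628
  after D3: wrote 2B at 0x08 = f628
  after D4: wrote 5B at 0x12 = f6288412f6
  after D5: wrote 6B at 0x01 = 10f6288412f6
query mem[0x05]=0x12, mem[0x04]=0x84, mem[0x16]=0xf6, mem[0x09]=0x28, mem[0x12]=0xf6

MEM[0x05,0x04,0x16,0x09,0x12] = 12 84 f6 28 f6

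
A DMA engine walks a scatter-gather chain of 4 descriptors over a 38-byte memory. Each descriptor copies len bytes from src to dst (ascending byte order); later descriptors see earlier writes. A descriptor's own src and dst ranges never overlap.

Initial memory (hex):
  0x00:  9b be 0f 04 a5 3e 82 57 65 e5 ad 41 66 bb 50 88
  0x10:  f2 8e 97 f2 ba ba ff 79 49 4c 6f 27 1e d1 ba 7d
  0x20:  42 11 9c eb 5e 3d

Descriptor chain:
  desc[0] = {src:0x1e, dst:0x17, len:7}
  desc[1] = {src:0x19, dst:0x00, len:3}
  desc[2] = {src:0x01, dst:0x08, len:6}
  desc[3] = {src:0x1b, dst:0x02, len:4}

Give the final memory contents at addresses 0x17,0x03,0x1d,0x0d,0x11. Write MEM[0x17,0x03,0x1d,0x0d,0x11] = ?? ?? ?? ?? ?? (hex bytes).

D0: mem[0x17..0x1d] <- [ba 7d 42 11 9c eb 5e]
D1: mem[0x00..0x02] <- [42 11 9c]
D2: mem[0x08..0x0d] <- [11 9c 04 a5 3e 82]
D3: mem[0x02..0x05] <- [9c eb 5e ba]
query mem[0x17]=0xba, mem[0x03]=0xeb, mem[0x1d]=0x5e, mem[0x0d]=0x82, mem[0x11]=0x8e

MEM[0x17,0x03,0x1d,0x0d,0x11] = ba eb 5e 82 8e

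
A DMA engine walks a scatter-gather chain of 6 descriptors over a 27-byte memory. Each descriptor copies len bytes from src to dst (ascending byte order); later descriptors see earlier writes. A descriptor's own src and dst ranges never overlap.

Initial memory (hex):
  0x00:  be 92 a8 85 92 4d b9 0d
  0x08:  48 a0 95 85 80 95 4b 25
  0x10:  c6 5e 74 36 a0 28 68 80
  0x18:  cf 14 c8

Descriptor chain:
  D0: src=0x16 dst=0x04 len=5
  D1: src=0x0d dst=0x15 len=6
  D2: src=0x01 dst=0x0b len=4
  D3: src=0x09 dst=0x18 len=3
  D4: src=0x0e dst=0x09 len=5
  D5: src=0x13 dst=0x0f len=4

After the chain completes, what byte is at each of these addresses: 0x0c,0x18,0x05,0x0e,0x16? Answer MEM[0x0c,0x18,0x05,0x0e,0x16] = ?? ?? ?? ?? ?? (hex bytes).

MEM[0x0c,0x18,0x05,0x0e,0x16] = 5e a0 80 68 4b

  after D0: wrote 5B at 0x04 = 6880cf14c8
  after D1: wrote 6B at 0x15 = 954b25c65e74
  after D2: wrote 4B at 0x0b = 92a88568
  after D3: wrote 3B at 0x18 = a09592
  after D4: wrote 5B at 0x09 = 6825c65e74
  after D5: wrote 4B at 0x0f = 36a0954b
query mem[0x0c]=0x5e, mem[0x18]=0xa0, mem[0x05]=0x80, mem[0x0e]=0x68, mem[0x16]=0x4b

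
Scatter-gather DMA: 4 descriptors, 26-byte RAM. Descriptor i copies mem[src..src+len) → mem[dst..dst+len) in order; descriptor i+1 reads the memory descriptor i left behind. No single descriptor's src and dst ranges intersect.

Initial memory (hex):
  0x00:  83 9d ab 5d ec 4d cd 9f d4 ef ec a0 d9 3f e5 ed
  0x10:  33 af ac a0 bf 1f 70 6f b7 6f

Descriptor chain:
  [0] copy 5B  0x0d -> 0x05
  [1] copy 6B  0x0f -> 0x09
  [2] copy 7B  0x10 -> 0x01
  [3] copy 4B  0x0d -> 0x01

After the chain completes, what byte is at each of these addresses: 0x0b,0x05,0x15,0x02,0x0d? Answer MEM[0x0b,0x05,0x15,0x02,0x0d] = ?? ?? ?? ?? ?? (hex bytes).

MEM[0x0b,0x05,0x15,0x02,0x0d] = af bf 1f bf a0

  after D0: wrote 5B at 0x05 = 3fe5ed33af
  after D1: wrote 6B at 0x09 = ed33afaca0bf
  after D2: wrote 7B at 0x01 = 33afaca0bf1f70
  after D3: wrote 4B at 0x01 = a0bfed33
query mem[0x0b]=0xaf, mem[0x05]=0xbf, mem[0x15]=0x1f, mem[0x02]=0xbf, mem[0x0d]=0xa0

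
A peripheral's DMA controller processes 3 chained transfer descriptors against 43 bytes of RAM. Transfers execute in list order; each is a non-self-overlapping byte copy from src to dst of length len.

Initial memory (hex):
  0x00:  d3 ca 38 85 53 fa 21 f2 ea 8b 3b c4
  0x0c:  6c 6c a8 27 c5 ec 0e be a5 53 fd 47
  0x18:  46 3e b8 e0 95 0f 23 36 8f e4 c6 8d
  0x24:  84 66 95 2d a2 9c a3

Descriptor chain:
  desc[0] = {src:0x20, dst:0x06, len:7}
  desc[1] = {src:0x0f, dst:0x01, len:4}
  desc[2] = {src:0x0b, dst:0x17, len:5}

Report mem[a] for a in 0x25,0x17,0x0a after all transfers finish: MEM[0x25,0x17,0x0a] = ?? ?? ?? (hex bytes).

MEM[0x25,0x17,0x0a] = 66 66 84

#0 dst[0x06+7] := {0x8f,0xe4,0xc6,0x8d,0x84,0x66,0x95}
#1 dst[0x01+4] := {0x27,0xc5,0xec,0x0e}
#2 dst[0x17+5] := {0x66,0x95,0x6c,0xa8,0x27}
query mem[0x25]=0x66, mem[0x17]=0x66, mem[0x0a]=0x84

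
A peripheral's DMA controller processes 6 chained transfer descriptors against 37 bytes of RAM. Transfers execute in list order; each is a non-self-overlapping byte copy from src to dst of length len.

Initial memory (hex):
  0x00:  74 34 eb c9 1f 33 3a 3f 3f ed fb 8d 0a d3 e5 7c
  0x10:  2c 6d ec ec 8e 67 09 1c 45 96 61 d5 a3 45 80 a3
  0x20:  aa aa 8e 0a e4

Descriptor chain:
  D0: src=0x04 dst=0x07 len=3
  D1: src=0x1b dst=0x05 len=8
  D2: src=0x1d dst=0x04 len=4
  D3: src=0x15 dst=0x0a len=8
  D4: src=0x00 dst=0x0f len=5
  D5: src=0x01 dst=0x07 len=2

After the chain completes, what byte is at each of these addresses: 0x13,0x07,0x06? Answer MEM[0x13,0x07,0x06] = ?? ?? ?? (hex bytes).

D0: mem[0x07..0x09] <- [1f 33 3a]
D1: mem[0x05..0x0c] <- [d5 a3 45 80 a3 aa aa 8e]
D2: mem[0x04..0x07] <- [45 80 a3 aa]
D3: mem[0x0a..0x11] <- [67 09 1c 45 96 61 d5 a3]
D4: mem[0x0f..0x13] <- [74 34 eb c9 45]
D5: mem[0x07..0x08] <- [34 eb]
query mem[0x13]=0x45, mem[0x07]=0x34, mem[0x06]=0xa3

MEM[0x13,0x07,0x06] = 45 34 a3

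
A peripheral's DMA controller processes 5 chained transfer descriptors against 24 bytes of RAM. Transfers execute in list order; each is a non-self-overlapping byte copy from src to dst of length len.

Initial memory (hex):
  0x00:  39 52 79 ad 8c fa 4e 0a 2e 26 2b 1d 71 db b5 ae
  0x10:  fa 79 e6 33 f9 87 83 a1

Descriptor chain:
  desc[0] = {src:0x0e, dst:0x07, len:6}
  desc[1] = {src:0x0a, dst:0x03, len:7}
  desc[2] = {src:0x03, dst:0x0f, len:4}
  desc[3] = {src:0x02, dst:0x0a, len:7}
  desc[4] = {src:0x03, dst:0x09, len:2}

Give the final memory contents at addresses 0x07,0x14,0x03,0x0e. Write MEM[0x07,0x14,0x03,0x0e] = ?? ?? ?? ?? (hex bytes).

[0] 0x0e->0x07 len=6 : b5 ae fa 79 e6 33
[1] 0x0a->0x03 len=7 : 79 e6 33 db b5 ae fa
[2] 0x03->0x0f len=4 : 79 e6 33 db
[3] 0x02->0x0a len=7 : 79 79 e6 33 db b5 ae
[4] 0x03->0x09 len=2 : 79 e6
query mem[0x07]=0xb5, mem[0x14]=0xf9, mem[0x03]=0x79, mem[0x0e]=0xdb

MEM[0x07,0x14,0x03,0x0e] = b5 f9 79 db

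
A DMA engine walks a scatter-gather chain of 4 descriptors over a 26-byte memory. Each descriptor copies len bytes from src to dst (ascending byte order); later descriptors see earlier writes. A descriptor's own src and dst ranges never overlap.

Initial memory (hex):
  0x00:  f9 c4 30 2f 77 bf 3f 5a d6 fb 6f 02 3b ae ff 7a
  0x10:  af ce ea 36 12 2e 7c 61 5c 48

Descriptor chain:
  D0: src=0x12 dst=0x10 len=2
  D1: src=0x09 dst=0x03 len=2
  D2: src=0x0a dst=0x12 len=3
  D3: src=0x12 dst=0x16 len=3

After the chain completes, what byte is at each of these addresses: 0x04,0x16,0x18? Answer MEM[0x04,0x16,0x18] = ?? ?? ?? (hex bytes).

MEM[0x04,0x16,0x18] = 6f 6f 3b

[0] 0x12->0x10 len=2 : ea 36
[1] 0x09->0x03 len=2 : fb 6f
[2] 0x0a->0x12 len=3 : 6f 02 3b
[3] 0x12->0x16 len=3 : 6f 02 3b
query mem[0x04]=0x6f, mem[0x16]=0x6f, mem[0x18]=0x3b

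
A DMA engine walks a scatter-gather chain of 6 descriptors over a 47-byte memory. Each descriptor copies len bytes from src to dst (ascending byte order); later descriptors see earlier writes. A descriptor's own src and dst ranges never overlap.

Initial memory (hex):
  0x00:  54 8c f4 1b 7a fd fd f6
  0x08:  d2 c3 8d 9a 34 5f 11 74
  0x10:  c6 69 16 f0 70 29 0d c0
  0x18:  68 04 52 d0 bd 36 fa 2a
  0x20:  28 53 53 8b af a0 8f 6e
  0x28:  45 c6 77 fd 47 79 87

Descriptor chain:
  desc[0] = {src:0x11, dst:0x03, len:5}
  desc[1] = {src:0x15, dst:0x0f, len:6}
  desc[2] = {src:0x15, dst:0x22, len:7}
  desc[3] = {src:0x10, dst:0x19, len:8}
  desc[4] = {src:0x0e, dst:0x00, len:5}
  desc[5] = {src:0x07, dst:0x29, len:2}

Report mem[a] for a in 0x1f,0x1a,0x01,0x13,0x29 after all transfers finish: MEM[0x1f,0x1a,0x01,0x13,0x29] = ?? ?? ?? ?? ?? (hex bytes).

MEM[0x1f,0x1a,0x01,0x13,0x29] = 0d c0 29 04 29

D0: mem[0x03..0x07] <- [69 16 f0 70 29]
D1: mem[0x0f..0x14] <- [29 0d c0 68 04 52]
D2: mem[0x22..0x28] <- [29 0d c0 68 04 52 d0]
D3: mem[0x19..0x20] <- [0d c0 68 04 52 29 0d c0]
D4: mem[0x00..0x04] <- [11 29 0d c0 68]
D5: mem[0x29..0x2a] <- [29 d2]
query mem[0x1f]=0x0d, mem[0x1a]=0xc0, mem[0x01]=0x29, mem[0x13]=0x04, mem[0x29]=0x29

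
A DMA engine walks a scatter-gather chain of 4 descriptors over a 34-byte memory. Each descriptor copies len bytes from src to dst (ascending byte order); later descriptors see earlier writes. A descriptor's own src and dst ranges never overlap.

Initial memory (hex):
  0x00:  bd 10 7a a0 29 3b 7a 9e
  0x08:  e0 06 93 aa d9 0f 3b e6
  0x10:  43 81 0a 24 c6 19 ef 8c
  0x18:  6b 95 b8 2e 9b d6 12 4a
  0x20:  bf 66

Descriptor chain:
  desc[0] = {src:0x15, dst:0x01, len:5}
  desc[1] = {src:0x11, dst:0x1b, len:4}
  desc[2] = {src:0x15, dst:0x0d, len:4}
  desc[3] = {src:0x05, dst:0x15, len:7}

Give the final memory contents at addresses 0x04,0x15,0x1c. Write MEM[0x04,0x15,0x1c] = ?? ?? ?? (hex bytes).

#0 dst[0x01+5] := {0x19,0xef,0x8c,0x6b,0x95}
#1 dst[0x1b+4] := {0x81,0x0a,0x24,0xc6}
#2 dst[0x0d+4] := {0x19,0xef,0x8c,0x6b}
#3 dst[0x15+7] := {0x95,0x7a,0x9e,0xe0,0x06,0x93,0xaa}
query mem[0x04]=0x6b, mem[0x15]=0x95, mem[0x1c]=0x0a

MEM[0x04,0x15,0x1c] = 6b 95 0a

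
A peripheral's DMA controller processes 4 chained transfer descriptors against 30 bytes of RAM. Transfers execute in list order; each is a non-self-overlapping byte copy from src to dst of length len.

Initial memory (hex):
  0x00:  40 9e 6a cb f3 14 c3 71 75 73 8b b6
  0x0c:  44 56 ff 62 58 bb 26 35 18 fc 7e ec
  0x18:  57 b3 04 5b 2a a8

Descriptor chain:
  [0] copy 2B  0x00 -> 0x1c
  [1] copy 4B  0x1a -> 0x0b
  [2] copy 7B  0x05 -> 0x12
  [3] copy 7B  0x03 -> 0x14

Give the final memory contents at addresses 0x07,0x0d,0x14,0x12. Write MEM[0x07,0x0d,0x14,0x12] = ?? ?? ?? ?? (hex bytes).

D0: mem[0x1c..0x1d] <- [40 9e]
D1: mem[0x0b..0x0e] <- [04 5b 40 9e]
D2: mem[0x12..0x18] <- [14 c3 71 75 73 8b 04]
D3: mem[0x14..0x1a] <- [cb f3 14 c3 71 75 73]
query mem[0x07]=0x71, mem[0x0d]=0x40, mem[0x14]=0xcb, mem[0x12]=0x14

MEM[0x07,0x0d,0x14,0x12] = 71 40 cb 14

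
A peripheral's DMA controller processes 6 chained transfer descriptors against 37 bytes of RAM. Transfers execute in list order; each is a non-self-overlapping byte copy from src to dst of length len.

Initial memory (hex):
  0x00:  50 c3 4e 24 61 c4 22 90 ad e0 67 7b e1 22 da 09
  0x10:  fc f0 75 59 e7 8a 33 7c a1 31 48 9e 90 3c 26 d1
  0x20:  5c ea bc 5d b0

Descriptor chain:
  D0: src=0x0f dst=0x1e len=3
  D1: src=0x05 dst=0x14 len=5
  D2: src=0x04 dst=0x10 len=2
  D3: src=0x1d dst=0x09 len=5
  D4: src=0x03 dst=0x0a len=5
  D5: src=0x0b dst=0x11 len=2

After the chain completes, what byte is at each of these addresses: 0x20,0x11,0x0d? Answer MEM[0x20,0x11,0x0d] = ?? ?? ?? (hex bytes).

#0 dst[0x1e+3] := {0x09,0xfc,0xf0}
#1 dst[0x14+5] := {0xc4,0x22,0x90,0xad,0xe0}
#2 dst[0x10+2] := {0x61,0xc4}
#3 dst[0x09+5] := {0x3c,0x09,0xfc,0xf0,0xea}
#4 dst[0x0a+5] := {0x24,0x61,0xc4,0x22,0x90}
#5 dst[0x11+2] := {0x61,0xc4}
query mem[0x20]=0xf0, mem[0x11]=0x61, mem[0x0d]=0x22

MEM[0x20,0x11,0x0d] = f0 61 22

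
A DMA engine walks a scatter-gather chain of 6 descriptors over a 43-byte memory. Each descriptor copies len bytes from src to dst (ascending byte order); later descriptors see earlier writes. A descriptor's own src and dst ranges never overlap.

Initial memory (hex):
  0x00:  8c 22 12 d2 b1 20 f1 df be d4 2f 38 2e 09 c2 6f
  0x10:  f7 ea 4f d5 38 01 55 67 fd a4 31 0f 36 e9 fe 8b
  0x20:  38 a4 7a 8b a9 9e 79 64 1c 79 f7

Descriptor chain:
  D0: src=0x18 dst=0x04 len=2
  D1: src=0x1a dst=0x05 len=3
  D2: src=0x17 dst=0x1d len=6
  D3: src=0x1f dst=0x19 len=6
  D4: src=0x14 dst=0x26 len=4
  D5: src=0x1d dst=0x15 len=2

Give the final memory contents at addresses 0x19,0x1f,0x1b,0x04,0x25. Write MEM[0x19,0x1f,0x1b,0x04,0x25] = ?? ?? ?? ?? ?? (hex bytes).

MEM[0x19,0x1f,0x1b,0x04,0x25] = a4 a4 0f fd 9e

D0: mem[0x04..0x05] <- [fd a4]
D1: mem[0x05..0x07] <- [31 0f 36]
D2: mem[0x1d..0x22] <- [67 fd a4 31 0f 36]
D3: mem[0x19..0x1e] <- [a4 31 0f 36 8b a9]
D4: mem[0x26..0x29] <- [38 01 55 67]
D5: mem[0x15..0x16] <- [8b a9]
query mem[0x19]=0xa4, mem[0x1f]=0xa4, mem[0x1b]=0x0f, mem[0x04]=0xfd, mem[0x25]=0x9e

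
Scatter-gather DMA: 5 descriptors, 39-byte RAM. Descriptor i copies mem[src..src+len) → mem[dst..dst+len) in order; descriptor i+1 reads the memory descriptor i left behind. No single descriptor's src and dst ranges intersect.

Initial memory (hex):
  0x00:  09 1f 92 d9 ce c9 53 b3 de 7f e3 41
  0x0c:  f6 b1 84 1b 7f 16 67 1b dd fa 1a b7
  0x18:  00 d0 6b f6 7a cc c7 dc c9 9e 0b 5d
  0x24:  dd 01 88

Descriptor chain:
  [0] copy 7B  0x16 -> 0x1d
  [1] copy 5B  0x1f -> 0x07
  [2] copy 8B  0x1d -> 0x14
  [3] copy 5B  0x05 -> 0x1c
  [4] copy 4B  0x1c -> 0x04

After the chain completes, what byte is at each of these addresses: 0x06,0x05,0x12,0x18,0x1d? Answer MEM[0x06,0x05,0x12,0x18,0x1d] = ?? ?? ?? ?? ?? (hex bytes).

D0: mem[0x1d..0x23] <- [1a b7 00 d0 6b f6 7a]
D1: mem[0x07..0x0b] <- [00 d0 6b f6 7a]
D2: mem[0x14..0x1b] <- [1a b7 00 d0 6b f6 7a dd]
D3: mem[0x1c..0x20] <- [c9 53 00 d0 6b]
D4: mem[0x04..0x07] <- [c9 53 00 d0]
query mem[0x06]=0x00, mem[0x05]=0x53, mem[0x12]=0x67, mem[0x18]=0x6b, mem[0x1d]=0x53

MEM[0x06,0x05,0x12,0x18,0x1d] = 00 53 67 6b 53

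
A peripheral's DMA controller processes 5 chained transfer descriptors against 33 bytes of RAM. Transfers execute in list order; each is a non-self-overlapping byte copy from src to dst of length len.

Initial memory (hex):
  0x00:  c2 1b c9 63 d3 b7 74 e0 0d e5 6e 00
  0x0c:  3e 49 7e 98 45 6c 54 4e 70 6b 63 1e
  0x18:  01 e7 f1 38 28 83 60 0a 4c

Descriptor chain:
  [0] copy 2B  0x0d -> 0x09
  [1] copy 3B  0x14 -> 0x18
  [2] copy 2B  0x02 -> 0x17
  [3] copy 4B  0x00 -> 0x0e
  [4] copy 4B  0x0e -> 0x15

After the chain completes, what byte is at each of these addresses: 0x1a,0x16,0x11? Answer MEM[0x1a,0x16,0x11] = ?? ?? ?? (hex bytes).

MEM[0x1a,0x16,0x11] = 63 1b 63

#0 dst[0x09+2] := {0x49,0x7e}
#1 dst[0x18+3] := {0x70,0x6b,0x63}
#2 dst[0x17+2] := {0xc9,0x63}
#3 dst[0x0e+4] := {0xc2,0x1b,0xc9,0x63}
#4 dst[0x15+4] := {0xc2,0x1b,0xc9,0x63}
query mem[0x1a]=0x63, mem[0x16]=0x1b, mem[0x11]=0x63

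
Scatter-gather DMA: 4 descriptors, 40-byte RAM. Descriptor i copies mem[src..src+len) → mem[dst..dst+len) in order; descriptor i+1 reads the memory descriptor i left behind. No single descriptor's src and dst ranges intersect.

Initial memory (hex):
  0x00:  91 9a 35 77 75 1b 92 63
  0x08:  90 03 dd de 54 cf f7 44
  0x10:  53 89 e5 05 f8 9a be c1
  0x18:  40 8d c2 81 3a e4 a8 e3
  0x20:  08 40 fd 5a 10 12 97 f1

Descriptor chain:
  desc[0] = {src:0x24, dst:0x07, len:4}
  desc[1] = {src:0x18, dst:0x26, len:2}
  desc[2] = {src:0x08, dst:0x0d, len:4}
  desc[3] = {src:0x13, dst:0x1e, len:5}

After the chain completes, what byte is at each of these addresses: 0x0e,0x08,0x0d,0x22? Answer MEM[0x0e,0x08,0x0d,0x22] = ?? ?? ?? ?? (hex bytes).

#0 dst[0x07+4] := {0x10,0x12,0x97,0xf1}
#1 dst[0x26+2] := {0x40,0x8d}
#2 dst[0x0d+4] := {0x12,0x97,0xf1,0xde}
#3 dst[0x1e+5] := {0x05,0xf8,0x9a,0xbe,0xc1}
query mem[0x0e]=0x97, mem[0x08]=0x12, mem[0x0d]=0x12, mem[0x22]=0xc1

MEM[0x0e,0x08,0x0d,0x22] = 97 12 12 c1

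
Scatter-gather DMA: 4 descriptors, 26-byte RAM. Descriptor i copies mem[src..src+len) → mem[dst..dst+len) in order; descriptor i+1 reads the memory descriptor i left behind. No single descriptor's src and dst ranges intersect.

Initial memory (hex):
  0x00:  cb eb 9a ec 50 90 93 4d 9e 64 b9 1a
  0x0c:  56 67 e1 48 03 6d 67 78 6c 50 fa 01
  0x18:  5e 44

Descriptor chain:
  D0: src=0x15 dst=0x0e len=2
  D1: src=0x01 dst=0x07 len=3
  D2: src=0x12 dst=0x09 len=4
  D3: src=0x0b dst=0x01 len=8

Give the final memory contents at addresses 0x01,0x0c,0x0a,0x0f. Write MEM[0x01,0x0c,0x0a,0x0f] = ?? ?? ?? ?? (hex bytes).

  after D0: wrote 2B at 0x0e = 50fa
  after D1: wrote 3B at 0x07 = eb9aec
  after D2: wrote 4B at 0x09 = 67786c50
  after D3: wrote 8B at 0x01 = 6c506750fa036d67
query mem[0x01]=0x6c, mem[0x0c]=0x50, mem[0x0a]=0x78, mem[0x0f]=0xfa

MEM[0x01,0x0c,0x0a,0x0f] = 6c 50 78 fa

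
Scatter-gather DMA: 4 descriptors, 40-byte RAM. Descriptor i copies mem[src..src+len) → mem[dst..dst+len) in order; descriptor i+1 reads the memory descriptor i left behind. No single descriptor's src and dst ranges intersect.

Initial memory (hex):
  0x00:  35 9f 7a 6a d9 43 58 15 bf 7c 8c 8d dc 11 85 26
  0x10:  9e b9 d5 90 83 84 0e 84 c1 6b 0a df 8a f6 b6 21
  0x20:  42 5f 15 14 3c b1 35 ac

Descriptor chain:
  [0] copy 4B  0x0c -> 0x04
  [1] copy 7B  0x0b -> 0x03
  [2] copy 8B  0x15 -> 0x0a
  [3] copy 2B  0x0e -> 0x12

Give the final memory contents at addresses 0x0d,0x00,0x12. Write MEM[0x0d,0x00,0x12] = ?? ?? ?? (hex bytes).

[0] 0x0c->0x04 len=4 : dc 11 85 26
[1] 0x0b->0x03 len=7 : 8d dc 11 85 26 9e b9
[2] 0x15->0x0a len=8 : 84 0e 84 c1 6b 0a df 8a
[3] 0x0e->0x12 len=2 : 6b 0a
query mem[0x0d]=0xc1, mem[0x00]=0x35, mem[0x12]=0x6b

MEM[0x0d,0x00,0x12] = c1 35 6b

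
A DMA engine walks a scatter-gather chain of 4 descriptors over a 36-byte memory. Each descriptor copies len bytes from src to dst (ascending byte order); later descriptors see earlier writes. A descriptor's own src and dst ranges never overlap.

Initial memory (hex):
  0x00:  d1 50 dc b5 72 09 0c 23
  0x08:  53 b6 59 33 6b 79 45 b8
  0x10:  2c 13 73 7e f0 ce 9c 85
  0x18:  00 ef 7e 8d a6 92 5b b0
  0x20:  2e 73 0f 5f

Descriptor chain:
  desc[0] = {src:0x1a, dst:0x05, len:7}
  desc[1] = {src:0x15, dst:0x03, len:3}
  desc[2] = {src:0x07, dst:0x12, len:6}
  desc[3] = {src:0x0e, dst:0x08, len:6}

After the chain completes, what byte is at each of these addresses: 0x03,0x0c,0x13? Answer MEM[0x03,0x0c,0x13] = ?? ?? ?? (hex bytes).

[0] 0x1a->0x05 len=7 : 7e 8d a6 92 5b b0 2e
[1] 0x15->0x03 len=3 : ce 9c 85
[2] 0x07->0x12 len=6 : a6 92 5b b0 2e 6b
[3] 0x0e->0x08 len=6 : 45 b8 2c 13 a6 92
query mem[0x03]=0xce, mem[0x0c]=0xa6, mem[0x13]=0x92

MEM[0x03,0x0c,0x13] = ce a6 92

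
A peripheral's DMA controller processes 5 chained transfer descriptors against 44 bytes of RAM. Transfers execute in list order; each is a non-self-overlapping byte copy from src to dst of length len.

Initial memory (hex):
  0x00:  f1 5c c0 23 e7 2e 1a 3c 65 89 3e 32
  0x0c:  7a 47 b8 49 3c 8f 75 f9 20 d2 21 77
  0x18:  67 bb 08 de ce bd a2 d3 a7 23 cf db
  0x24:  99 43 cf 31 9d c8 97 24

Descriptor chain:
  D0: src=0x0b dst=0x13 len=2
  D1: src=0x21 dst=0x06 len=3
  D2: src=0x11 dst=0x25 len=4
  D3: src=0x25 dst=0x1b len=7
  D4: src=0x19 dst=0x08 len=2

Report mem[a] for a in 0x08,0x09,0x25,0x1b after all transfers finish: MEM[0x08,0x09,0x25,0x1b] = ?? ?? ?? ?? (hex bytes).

  after D0: wrote 2B at 0x13 = 327a
  after D1: wrote 3B at 0x06 = 23cfdb
  after D2: wrote 4B at 0x25 = 8f75327a
  after D3: wrote 7B at 0x1b = 8f75327ac89724
  after D4: wrote 2B at 0x08 = bb08
query mem[0x08]=0xbb, mem[0x09]=0x08, mem[0x25]=0x8f, mem[0x1b]=0x8f

MEM[0x08,0x09,0x25,0x1b] = bb 08 8f 8f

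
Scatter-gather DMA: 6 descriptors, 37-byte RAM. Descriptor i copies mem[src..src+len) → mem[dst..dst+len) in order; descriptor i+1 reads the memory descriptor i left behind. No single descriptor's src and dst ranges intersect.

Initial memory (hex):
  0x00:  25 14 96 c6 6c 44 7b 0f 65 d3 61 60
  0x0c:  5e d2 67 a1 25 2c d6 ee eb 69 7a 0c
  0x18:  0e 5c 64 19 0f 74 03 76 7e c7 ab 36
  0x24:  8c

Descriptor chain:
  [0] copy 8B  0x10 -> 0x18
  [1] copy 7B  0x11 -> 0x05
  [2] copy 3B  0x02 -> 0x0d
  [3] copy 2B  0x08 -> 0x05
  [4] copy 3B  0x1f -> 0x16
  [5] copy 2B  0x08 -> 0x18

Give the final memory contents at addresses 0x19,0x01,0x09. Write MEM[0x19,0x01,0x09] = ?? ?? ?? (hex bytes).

D0: mem[0x18..0x1f] <- [25 2c d6 ee eb 69 7a 0c]
D1: mem[0x05..0x0b] <- [2c d6 ee eb 69 7a 0c]
D2: mem[0x0d..0x0f] <- [96 c6 6c]
D3: mem[0x05..0x06] <- [eb 69]
D4: mem[0x16..0x18] <- [0c 7e c7]
D5: mem[0x18..0x19] <- [eb 69]
query mem[0x19]=0x69, mem[0x01]=0x14, mem[0x09]=0x69

MEM[0x19,0x01,0x09] = 69 14 69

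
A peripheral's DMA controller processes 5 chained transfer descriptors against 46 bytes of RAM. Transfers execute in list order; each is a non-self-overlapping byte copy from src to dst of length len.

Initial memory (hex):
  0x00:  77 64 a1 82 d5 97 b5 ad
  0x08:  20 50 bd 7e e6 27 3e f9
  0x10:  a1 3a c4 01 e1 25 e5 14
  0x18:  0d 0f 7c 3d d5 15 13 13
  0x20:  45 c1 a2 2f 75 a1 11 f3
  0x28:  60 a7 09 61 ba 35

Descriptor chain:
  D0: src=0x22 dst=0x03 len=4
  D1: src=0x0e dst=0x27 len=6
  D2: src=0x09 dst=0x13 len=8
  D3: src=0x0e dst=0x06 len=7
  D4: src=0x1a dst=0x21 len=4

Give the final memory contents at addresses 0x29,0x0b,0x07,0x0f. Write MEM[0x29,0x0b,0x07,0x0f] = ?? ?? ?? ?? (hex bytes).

MEM[0x29,0x0b,0x07,0x0f] = a1 50 f9 f9

#0 dst[0x03+4] := {0xa2,0x2f,0x75,0xa1}
#1 dst[0x27+6] := {0x3e,0xf9,0xa1,0x3a,0xc4,0x01}
#2 dst[0x13+8] := {0x50,0xbd,0x7e,0xe6,0x27,0x3e,0xf9,0xa1}
#3 dst[0x06+7] := {0x3e,0xf9,0xa1,0x3a,0xc4,0x50,0xbd}
#4 dst[0x21+4] := {0xa1,0x3d,0xd5,0x15}
query mem[0x29]=0xa1, mem[0x0b]=0x50, mem[0x07]=0xf9, mem[0x0f]=0xf9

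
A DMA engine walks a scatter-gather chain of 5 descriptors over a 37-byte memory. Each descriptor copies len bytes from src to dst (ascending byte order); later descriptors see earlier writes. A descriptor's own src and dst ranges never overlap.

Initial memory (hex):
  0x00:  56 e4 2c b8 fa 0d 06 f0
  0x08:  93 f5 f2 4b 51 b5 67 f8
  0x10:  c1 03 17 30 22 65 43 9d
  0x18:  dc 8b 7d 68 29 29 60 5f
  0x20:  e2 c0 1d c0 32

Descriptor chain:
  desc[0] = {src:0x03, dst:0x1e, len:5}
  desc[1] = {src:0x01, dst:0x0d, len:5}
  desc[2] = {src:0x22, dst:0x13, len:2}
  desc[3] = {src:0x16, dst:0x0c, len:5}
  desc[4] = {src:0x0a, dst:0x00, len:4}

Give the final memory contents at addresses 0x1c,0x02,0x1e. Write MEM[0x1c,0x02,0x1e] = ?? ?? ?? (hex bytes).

[0] 0x03->0x1e len=5 : b8 fa 0d 06 f0
[1] 0x01->0x0d len=5 : e4 2c b8 fa 0d
[2] 0x22->0x13 len=2 : f0 c0
[3] 0x16->0x0c len=5 : 43 9d dc 8b 7d
[4] 0x0a->0x00 len=4 : f2 4b 43 9d
query mem[0x1c]=0x29, mem[0x02]=0x43, mem[0x1e]=0xb8

MEM[0x1c,0x02,0x1e] = 29 43 b8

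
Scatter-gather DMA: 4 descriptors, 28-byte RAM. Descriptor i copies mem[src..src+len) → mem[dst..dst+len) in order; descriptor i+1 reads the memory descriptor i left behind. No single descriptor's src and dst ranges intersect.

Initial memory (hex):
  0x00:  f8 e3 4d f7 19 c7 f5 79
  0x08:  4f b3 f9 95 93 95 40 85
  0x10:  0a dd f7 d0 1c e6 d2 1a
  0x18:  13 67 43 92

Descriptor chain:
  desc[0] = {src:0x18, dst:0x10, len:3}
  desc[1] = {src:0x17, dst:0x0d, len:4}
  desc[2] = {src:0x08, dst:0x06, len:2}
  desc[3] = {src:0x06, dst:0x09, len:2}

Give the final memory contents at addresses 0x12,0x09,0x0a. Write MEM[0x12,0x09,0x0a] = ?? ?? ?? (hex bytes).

MEM[0x12,0x09,0x0a] = 43 4f b3

  after D0: wrote 3B at 0x10 = 136743
  after D1: wrote 4B at 0x0d = 1a136743
  after D2: wrote 2B at 0x06 = 4fb3
  after D3: wrote 2B at 0x09 = 4fb3
query mem[0x12]=0x43, mem[0x09]=0x4f, mem[0x0a]=0xb3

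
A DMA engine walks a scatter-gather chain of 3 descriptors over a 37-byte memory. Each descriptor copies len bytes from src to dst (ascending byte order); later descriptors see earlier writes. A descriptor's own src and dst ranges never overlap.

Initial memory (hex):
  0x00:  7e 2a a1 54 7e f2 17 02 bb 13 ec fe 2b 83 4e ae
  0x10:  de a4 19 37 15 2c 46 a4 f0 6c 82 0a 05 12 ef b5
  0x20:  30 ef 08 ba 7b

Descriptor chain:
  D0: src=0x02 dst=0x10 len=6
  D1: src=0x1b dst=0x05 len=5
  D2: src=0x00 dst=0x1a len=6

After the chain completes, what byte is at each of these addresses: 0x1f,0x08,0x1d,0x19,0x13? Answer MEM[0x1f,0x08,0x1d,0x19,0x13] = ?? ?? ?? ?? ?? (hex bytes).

MEM[0x1f,0x08,0x1d,0x19,0x13] = 0a ef 54 6c f2

#0 dst[0x10+6] := {0xa1,0x54,0x7e,0xf2,0x17,0x02}
#1 dst[0x05+5] := {0x0a,0x05,0x12,0xef,0xb5}
#2 dst[0x1a+6] := {0x7e,0x2a,0xa1,0x54,0x7e,0x0a}
query mem[0x1f]=0x0a, mem[0x08]=0xef, mem[0x1d]=0x54, mem[0x19]=0x6c, mem[0x13]=0xf2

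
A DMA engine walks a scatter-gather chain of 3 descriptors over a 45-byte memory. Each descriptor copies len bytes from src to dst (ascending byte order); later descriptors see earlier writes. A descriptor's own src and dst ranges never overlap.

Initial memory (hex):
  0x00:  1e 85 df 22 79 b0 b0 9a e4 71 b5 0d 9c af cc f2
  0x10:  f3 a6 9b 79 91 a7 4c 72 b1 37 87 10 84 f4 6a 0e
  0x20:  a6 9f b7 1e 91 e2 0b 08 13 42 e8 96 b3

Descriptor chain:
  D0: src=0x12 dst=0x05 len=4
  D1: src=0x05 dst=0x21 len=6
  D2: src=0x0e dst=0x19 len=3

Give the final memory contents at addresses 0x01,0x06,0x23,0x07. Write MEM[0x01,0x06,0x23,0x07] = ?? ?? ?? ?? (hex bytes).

MEM[0x01,0x06,0x23,0x07] = 85 79 91 91

  after D0: wrote 4B at 0x05 = 9b7991a7
  after D1: wrote 6B at 0x21 = 9b7991a771b5
  after D2: wrote 3B at 0x19 = ccf2f3
query mem[0x01]=0x85, mem[0x06]=0x79, mem[0x23]=0x91, mem[0x07]=0x91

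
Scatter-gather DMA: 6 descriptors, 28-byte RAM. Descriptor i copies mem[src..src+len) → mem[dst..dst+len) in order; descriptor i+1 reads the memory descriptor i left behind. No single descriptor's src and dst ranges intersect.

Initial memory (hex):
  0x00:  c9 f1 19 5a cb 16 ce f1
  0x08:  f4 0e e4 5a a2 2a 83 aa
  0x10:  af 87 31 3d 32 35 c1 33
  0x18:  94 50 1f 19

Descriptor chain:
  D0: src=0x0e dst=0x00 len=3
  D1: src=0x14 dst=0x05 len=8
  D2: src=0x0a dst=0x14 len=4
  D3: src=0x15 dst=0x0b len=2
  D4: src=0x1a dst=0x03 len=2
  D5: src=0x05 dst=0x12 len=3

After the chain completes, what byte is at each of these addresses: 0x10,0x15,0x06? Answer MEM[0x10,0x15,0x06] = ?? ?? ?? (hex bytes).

MEM[0x10,0x15,0x06] = af 1f 35

#0 dst[0x00+3] := {0x83,0xaa,0xaf}
#1 dst[0x05+8] := {0x32,0x35,0xc1,0x33,0x94,0x50,0x1f,0x19}
#2 dst[0x14+4] := {0x50,0x1f,0x19,0x2a}
#3 dst[0x0b+2] := {0x1f,0x19}
#4 dst[0x03+2] := {0x1f,0x19}
#5 dst[0x12+3] := {0x32,0x35,0xc1}
query mem[0x10]=0xaf, mem[0x15]=0x1f, mem[0x06]=0x35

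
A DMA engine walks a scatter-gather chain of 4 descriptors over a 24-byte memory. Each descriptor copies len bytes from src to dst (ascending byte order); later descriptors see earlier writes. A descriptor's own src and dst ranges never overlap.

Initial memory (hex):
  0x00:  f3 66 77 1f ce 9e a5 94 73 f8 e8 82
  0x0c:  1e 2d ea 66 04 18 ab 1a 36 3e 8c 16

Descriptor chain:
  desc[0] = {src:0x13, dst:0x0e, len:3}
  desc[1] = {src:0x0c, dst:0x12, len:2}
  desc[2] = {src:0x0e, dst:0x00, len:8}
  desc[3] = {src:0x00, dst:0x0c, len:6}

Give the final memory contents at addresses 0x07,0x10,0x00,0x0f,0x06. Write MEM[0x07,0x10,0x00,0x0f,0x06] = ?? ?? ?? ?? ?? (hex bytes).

  after D0: wrote 3B at 0x0e = 1a363e
  after D1: wrote 2B at 0x12 = 1e2d
  after D2: wrote 8B at 0x00 = 1a363e181e2d363e
  after D3: wrote 6B at 0x0c = 1a363e181e2d
query mem[0x07]=0x3e, mem[0x10]=0x1e, mem[0x00]=0x1a, mem[0x0f]=0x18, mem[0x06]=0x36

MEM[0x07,0x10,0x00,0x0f,0x06] = 3e 1e 1a 18 36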